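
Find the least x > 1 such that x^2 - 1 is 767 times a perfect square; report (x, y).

First expand sqrt(767) as a continued fraction. With x_i = (sqrt(767) + m_i)/d_i and (m_0, d_0) = (0, 1): a_0 = floor(sqrt(767)) = 27, since 27^2 = 729 <= 767 < 784 = 28^2.
Iterate m_{i+1} = d_i*a_i - m_i, d_{i+1} = (767 - m_{i+1}^2)/d_i, a_{i+1} = floor((a_0 + m_{i+1})/d_{i+1}):
  m_1 = 1*27 - 0 = 27, d_1 = (767 - 27^2)/1 = 38/1 = 38, a_1 = floor((27 + 27)/38) = 1.
  m_2 = 38*1 - 27 = 11, d_2 = (767 - 11^2)/38 = 646/38 = 17, a_2 = floor((27 + 11)/17) = 2.
  m_3 = 17*2 - 11 = 23, d_3 = (767 - 23^2)/17 = 238/17 = 14, a_3 = floor((27 + 23)/14) = 3.
  m_4 = 14*3 - 23 = 19, d_4 = (767 - 19^2)/14 = 406/14 = 29, a_4 = floor((27 + 19)/29) = 1.
  m_5 = 29*1 - 19 = 10, d_5 = (767 - 10^2)/29 = 667/29 = 23, a_5 = floor((27 + 10)/23) = 1.
  m_6 = 23*1 - 10 = 13, d_6 = (767 - 13^2)/23 = 598/23 = 26, a_6 = floor((27 + 13)/26) = 1.
  m_7 = 26*1 - 13 = 13, d_7 = (767 - 13^2)/26 = 598/26 = 23, a_7 = floor((27 + 13)/23) = 1.
  m_8 = 23*1 - 13 = 10, d_8 = (767 - 10^2)/23 = 667/23 = 29, a_8 = floor((27 + 10)/29) = 1.
  m_9 = 29*1 - 10 = 19, d_9 = (767 - 19^2)/29 = 406/29 = 14, a_9 = floor((27 + 19)/14) = 3.
  m_10 = 14*3 - 19 = 23, d_10 = (767 - 23^2)/14 = 238/14 = 17, a_10 = floor((27 + 23)/17) = 2.
  m_11 = 17*2 - 23 = 11, d_11 = (767 - 11^2)/17 = 646/17 = 38, a_11 = floor((27 + 11)/38) = 1.
  m_12 = 38*1 - 11 = 27, d_12 = (767 - 27^2)/38 = 38/38 = 1, a_12 = floor((27 + 27)/1) = 54.
  m_13 = 1*54 - 27 = 27, d_13 = (767 - 27^2)/1 = 38/1 = 38: (m_13, d_13) = (m_1, d_1) = (27, 38), so from here the quotients repeat a_1, ..., a_12; the period length is 12.
So sqrt(767) = [27; (1, 2, 3, 1, 1, 1, 1, 1, 3, 2, 1, 54)] with period length k = 12.
k is even, so the fundamental solution of x^2 - 767y^2 = 1 is (p_{k-1}, q_{k-1}) = (p_11, q_11); compute convergents through index 11.
Convergents (p_i = a_i*p_{i-1} + p_{i-2}, q_i = a_i*q_{i-1} + q_{i-2} with p_{-2}=0, p_{-1}=1, q_{-2}=1, q_{-1}=0):
  i=0: a_0=27, p_0 = 27*1 + 0 = 27, q_0 = 27*0 + 1 = 1.
  i=1: a_1=1, p_1 = 1*27 + 1 = 28, q_1 = 1*1 + 0 = 1.
  i=2: a_2=2, p_2 = 2*28 + 27 = 83, q_2 = 2*1 + 1 = 3.
  i=3: a_3=3, p_3 = 3*83 + 28 = 277, q_3 = 3*3 + 1 = 10.
  i=4: a_4=1, p_4 = 1*277 + 83 = 360, q_4 = 1*10 + 3 = 13.
  i=5: a_5=1, p_5 = 1*360 + 277 = 637, q_5 = 1*13 + 10 = 23.
  i=6: a_6=1, p_6 = 1*637 + 360 = 997, q_6 = 1*23 + 13 = 36.
  i=7: a_7=1, p_7 = 1*997 + 637 = 1634, q_7 = 1*36 + 23 = 59.
  i=8: a_8=1, p_8 = 1*1634 + 997 = 2631, q_8 = 1*59 + 36 = 95.
  i=9: a_9=3, p_9 = 3*2631 + 1634 = 9527, q_9 = 3*95 + 59 = 344.
  i=10: a_10=2, p_10 = 2*9527 + 2631 = 21685, q_10 = 2*344 + 95 = 783.
  i=11: a_11=1, p_11 = 1*21685 + 9527 = 31212, q_11 = 1*783 + 344 = 1127.
Check: 31212^2 - 767*1127^2 = 974188944 - 974188943 = 1, so (x, y) = (31212, 1127) solves the equation, and by the theorem it is the least positive solution.

(x, y) = (31212, 1127)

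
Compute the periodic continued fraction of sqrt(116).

[10; (1, 3, 2, 1, 4, 1, 2, 3, 1, 20)]

Write x_i = (sqrt(116) + m_i)/d_i with (m_0, d_0) = (0, 1). a_0 = floor(sqrt(116)) = 10, since 10^2 = 100 <= 116 < 121 = 11^2.
Iterate m_{i+1} = d_i*a_i - m_i, d_{i+1} = (116 - m_{i+1}^2)/d_i, a_{i+1} = floor((a_0 + m_{i+1})/d_{i+1}):
  m_1 = 1*10 - 0 = 10, d_1 = (116 - 10^2)/1 = 16/1 = 16, a_1 = floor((10 + 10)/16) = 1.
  m_2 = 16*1 - 10 = 6, d_2 = (116 - 6^2)/16 = 80/16 = 5, a_2 = floor((10 + 6)/5) = 3.
  m_3 = 5*3 - 6 = 9, d_3 = (116 - 9^2)/5 = 35/5 = 7, a_3 = floor((10 + 9)/7) = 2.
  m_4 = 7*2 - 9 = 5, d_4 = (116 - 5^2)/7 = 91/7 = 13, a_4 = floor((10 + 5)/13) = 1.
  m_5 = 13*1 - 5 = 8, d_5 = (116 - 8^2)/13 = 52/13 = 4, a_5 = floor((10 + 8)/4) = 4.
  m_6 = 4*4 - 8 = 8, d_6 = (116 - 8^2)/4 = 52/4 = 13, a_6 = floor((10 + 8)/13) = 1.
  m_7 = 13*1 - 8 = 5, d_7 = (116 - 5^2)/13 = 91/13 = 7, a_7 = floor((10 + 5)/7) = 2.
  m_8 = 7*2 - 5 = 9, d_8 = (116 - 9^2)/7 = 35/7 = 5, a_8 = floor((10 + 9)/5) = 3.
  m_9 = 5*3 - 9 = 6, d_9 = (116 - 6^2)/5 = 80/5 = 16, a_9 = floor((10 + 6)/16) = 1.
  m_10 = 16*1 - 6 = 10, d_10 = (116 - 10^2)/16 = 16/16 = 1, a_10 = floor((10 + 10)/1) = 20.
  m_11 = 1*20 - 10 = 10, d_11 = (116 - 10^2)/1 = 16/1 = 16: (m_11, d_11) = (m_1, d_1) = (10, 16), so from here the quotients repeat a_1, ..., a_10; the period length is 10.
Hence the expansion of sqrt(116) is a_0 = 10 followed by the repeating block 1, 3, 2, 1, 4, 1, 2, 3, 1, 20 (period 10).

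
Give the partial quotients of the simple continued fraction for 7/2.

[3; 2]

Run the Euclidean algorithm on 7 and 2; the successive quotients are the partial quotients a_0, a_1, ... (each step inverts the fractional part left over by the previous one):
  7 = 3*2 + 1, so a_0 = 3.
  2 = 2*1 + 0, so a_1 = 2.
The remainder reaches 0 after 2 divisions, so the expansion has 2 partial quotients, read off in order.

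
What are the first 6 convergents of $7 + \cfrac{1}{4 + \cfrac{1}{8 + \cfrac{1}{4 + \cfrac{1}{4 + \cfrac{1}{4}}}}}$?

7/1, 29/4, 239/33, 985/136, 4179/577, 17701/2444

Using the convergent recurrence p_i = a_i*p_{i-1} + p_{i-2}, q_i = a_i*q_{i-1} + q_{i-2} with p_{-2}=0, p_{-1}=1, q_{-2}=1, q_{-1}=0:
  i=0: a_0=7, p_0 = 7*1 + 0 = 7, q_0 = 7*0 + 1 = 1.
  i=1: a_1=4, p_1 = 4*7 + 1 = 29, q_1 = 4*1 + 0 = 4.
  i=2: a_2=8, p_2 = 8*29 + 7 = 239, q_2 = 8*4 + 1 = 33.
  i=3: a_3=4, p_3 = 4*239 + 29 = 985, q_3 = 4*33 + 4 = 136.
  i=4: a_4=4, p_4 = 4*985 + 239 = 4179, q_4 = 4*136 + 33 = 577.
  i=5: a_5=4, p_5 = 4*4179 + 985 = 17701, q_5 = 4*577 + 136 = 2444.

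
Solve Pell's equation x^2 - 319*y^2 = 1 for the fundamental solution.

(x, y) = (12901780, 722361)

First expand sqrt(319) as a continued fraction. With x_i = (sqrt(319) + m_i)/d_i and (m_0, d_0) = (0, 1): a_0 = floor(sqrt(319)) = 17, since 17^2 = 289 <= 319 < 324 = 18^2.
Iterate m_{i+1} = d_i*a_i - m_i, d_{i+1} = (319 - m_{i+1}^2)/d_i, a_{i+1} = floor((a_0 + m_{i+1})/d_{i+1}):
  m_1 = 1*17 - 0 = 17, d_1 = (319 - 17^2)/1 = 30/1 = 30, a_1 = floor((17 + 17)/30) = 1.
  m_2 = 30*1 - 17 = 13, d_2 = (319 - 13^2)/30 = 150/30 = 5, a_2 = floor((17 + 13)/5) = 6.
  m_3 = 5*6 - 13 = 17, d_3 = (319 - 17^2)/5 = 30/5 = 6, a_3 = floor((17 + 17)/6) = 5.
  m_4 = 6*5 - 17 = 13, d_4 = (319 - 13^2)/6 = 150/6 = 25, a_4 = floor((17 + 13)/25) = 1.
  m_5 = 25*1 - 13 = 12, d_5 = (319 - 12^2)/25 = 175/25 = 7, a_5 = floor((17 + 12)/7) = 4.
  m_6 = 7*4 - 12 = 16, d_6 = (319 - 16^2)/7 = 63/7 = 9, a_6 = floor((17 + 16)/9) = 3.
  m_7 = 9*3 - 16 = 11, d_7 = (319 - 11^2)/9 = 198/9 = 22, a_7 = floor((17 + 11)/22) = 1.
  m_8 = 22*1 - 11 = 11, d_8 = (319 - 11^2)/22 = 198/22 = 9, a_8 = floor((17 + 11)/9) = 3.
  m_9 = 9*3 - 11 = 16, d_9 = (319 - 16^2)/9 = 63/9 = 7, a_9 = floor((17 + 16)/7) = 4.
  m_10 = 7*4 - 16 = 12, d_10 = (319 - 12^2)/7 = 175/7 = 25, a_10 = floor((17 + 12)/25) = 1.
  m_11 = 25*1 - 12 = 13, d_11 = (319 - 13^2)/25 = 150/25 = 6, a_11 = floor((17 + 13)/6) = 5.
  m_12 = 6*5 - 13 = 17, d_12 = (319 - 17^2)/6 = 30/6 = 5, a_12 = floor((17 + 17)/5) = 6.
  m_13 = 5*6 - 17 = 13, d_13 = (319 - 13^2)/5 = 150/5 = 30, a_13 = floor((17 + 13)/30) = 1.
  m_14 = 30*1 - 13 = 17, d_14 = (319 - 17^2)/30 = 30/30 = 1, a_14 = floor((17 + 17)/1) = 34.
  m_15 = 1*34 - 17 = 17, d_15 = (319 - 17^2)/1 = 30/1 = 30: (m_15, d_15) = (m_1, d_1) = (17, 30), so from here the quotients repeat a_1, ..., a_14; the period length is 14.
So sqrt(319) = [17; (1, 6, 5, 1, 4, 3, 1, 3, 4, 1, 5, 6, 1, 34)] with period length k = 14.
k is even, so the fundamental solution of x^2 - 319y^2 = 1 is (p_{k-1}, q_{k-1}) = (p_13, q_13); compute convergents through index 13.
Convergents (p_i = a_i*p_{i-1} + p_{i-2}, q_i = a_i*q_{i-1} + q_{i-2} with p_{-2}=0, p_{-1}=1, q_{-2}=1, q_{-1}=0):
  i=0: a_0=17, p_0 = 17*1 + 0 = 17, q_0 = 17*0 + 1 = 1.
  i=1: a_1=1, p_1 = 1*17 + 1 = 18, q_1 = 1*1 + 0 = 1.
  i=2: a_2=6, p_2 = 6*18 + 17 = 125, q_2 = 6*1 + 1 = 7.
  i=3: a_3=5, p_3 = 5*125 + 18 = 643, q_3 = 5*7 + 1 = 36.
  i=4: a_4=1, p_4 = 1*643 + 125 = 768, q_4 = 1*36 + 7 = 43.
  i=5: a_5=4, p_5 = 4*768 + 643 = 3715, q_5 = 4*43 + 36 = 208.
  i=6: a_6=3, p_6 = 3*3715 + 768 = 11913, q_6 = 3*208 + 43 = 667.
  i=7: a_7=1, p_7 = 1*11913 + 3715 = 15628, q_7 = 1*667 + 208 = 875.
  i=8: a_8=3, p_8 = 3*15628 + 11913 = 58797, q_8 = 3*875 + 667 = 3292.
  i=9: a_9=4, p_9 = 4*58797 + 15628 = 250816, q_9 = 4*3292 + 875 = 14043.
  i=10: a_10=1, p_10 = 1*250816 + 58797 = 309613, q_10 = 1*14043 + 3292 = 17335.
  i=11: a_11=5, p_11 = 5*309613 + 250816 = 1798881, q_11 = 5*17335 + 14043 = 100718.
  i=12: a_12=6, p_12 = 6*1798881 + 309613 = 11102899, q_12 = 6*100718 + 17335 = 621643.
  i=13: a_13=1, p_13 = 1*11102899 + 1798881 = 12901780, q_13 = 1*621643 + 100718 = 722361.
Check: 12901780^2 - 319*722361^2 = 166455927168400 - 166455927168399 = 1, so (x, y) = (12901780, 722361) solves the equation, and by the theorem it is the least positive solution.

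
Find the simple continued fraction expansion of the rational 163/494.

[0; 3, 32, 1, 1, 2]

Run the Euclidean algorithm on 163 and 494; the successive quotients are the partial quotients a_0, a_1, ... (each step inverts the fractional part left over by the previous one):
  163 = 0*494 + 163, so a_0 = 0.
  494 = 3*163 + 5, so a_1 = 3.
  163 = 32*5 + 3, so a_2 = 32.
  5 = 1*3 + 2, so a_3 = 1.
  3 = 1*2 + 1, so a_4 = 1.
  2 = 2*1 + 0, so a_5 = 2.
The remainder reaches 0 after 6 divisions, so the expansion has 6 partial quotients, read off in order.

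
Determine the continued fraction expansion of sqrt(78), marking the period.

[8; (1, 4, 1, 16)]

Write x_i = (sqrt(78) + m_i)/d_i with (m_0, d_0) = (0, 1). a_0 = floor(sqrt(78)) = 8, since 8^2 = 64 <= 78 < 81 = 9^2.
Iterate m_{i+1} = d_i*a_i - m_i, d_{i+1} = (78 - m_{i+1}^2)/d_i, a_{i+1} = floor((a_0 + m_{i+1})/d_{i+1}):
  m_1 = 1*8 - 0 = 8, d_1 = (78 - 8^2)/1 = 14/1 = 14, a_1 = floor((8 + 8)/14) = 1.
  m_2 = 14*1 - 8 = 6, d_2 = (78 - 6^2)/14 = 42/14 = 3, a_2 = floor((8 + 6)/3) = 4.
  m_3 = 3*4 - 6 = 6, d_3 = (78 - 6^2)/3 = 42/3 = 14, a_3 = floor((8 + 6)/14) = 1.
  m_4 = 14*1 - 6 = 8, d_4 = (78 - 8^2)/14 = 14/14 = 1, a_4 = floor((8 + 8)/1) = 16.
  m_5 = 1*16 - 8 = 8, d_5 = (78 - 8^2)/1 = 14/1 = 14: (m_5, d_5) = (m_1, d_1) = (8, 14), so from here the quotients repeat a_1, ..., a_4; the period length is 4.
Hence the expansion of sqrt(78) is a_0 = 8 followed by the repeating block 1, 4, 1, 16 (period 4).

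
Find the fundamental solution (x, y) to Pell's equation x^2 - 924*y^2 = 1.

First expand sqrt(924) as a continued fraction. With x_i = (sqrt(924) + m_i)/d_i and (m_0, d_0) = (0, 1): a_0 = floor(sqrt(924)) = 30, since 30^2 = 900 <= 924 < 961 = 31^2.
Iterate m_{i+1} = d_i*a_i - m_i, d_{i+1} = (924 - m_{i+1}^2)/d_i, a_{i+1} = floor((a_0 + m_{i+1})/d_{i+1}):
  m_1 = 1*30 - 0 = 30, d_1 = (924 - 30^2)/1 = 24/1 = 24, a_1 = floor((30 + 30)/24) = 2.
  m_2 = 24*2 - 30 = 18, d_2 = (924 - 18^2)/24 = 600/24 = 25, a_2 = floor((30 + 18)/25) = 1.
  m_3 = 25*1 - 18 = 7, d_3 = (924 - 7^2)/25 = 875/25 = 35, a_3 = floor((30 + 7)/35) = 1.
  m_4 = 35*1 - 7 = 28, d_4 = (924 - 28^2)/35 = 140/35 = 4, a_4 = floor((30 + 28)/4) = 14.
  m_5 = 4*14 - 28 = 28, d_5 = (924 - 28^2)/4 = 140/4 = 35, a_5 = floor((30 + 28)/35) = 1.
  m_6 = 35*1 - 28 = 7, d_6 = (924 - 7^2)/35 = 875/35 = 25, a_6 = floor((30 + 7)/25) = 1.
  m_7 = 25*1 - 7 = 18, d_7 = (924 - 18^2)/25 = 600/25 = 24, a_7 = floor((30 + 18)/24) = 2.
  m_8 = 24*2 - 18 = 30, d_8 = (924 - 30^2)/24 = 24/24 = 1, a_8 = floor((30 + 30)/1) = 60.
  m_9 = 1*60 - 30 = 30, d_9 = (924 - 30^2)/1 = 24/1 = 24: (m_9, d_9) = (m_1, d_1) = (30, 24), so from here the quotients repeat a_1, ..., a_8; the period length is 8.
So sqrt(924) = [30; (2, 1, 1, 14, 1, 1, 2, 60)] with period length k = 8.
k is even, so the fundamental solution of x^2 - 924y^2 = 1 is (p_{k-1}, q_{k-1}) = (p_7, q_7); compute convergents through index 7.
Convergents (p_i = a_i*p_{i-1} + p_{i-2}, q_i = a_i*q_{i-1} + q_{i-2} with p_{-2}=0, p_{-1}=1, q_{-2}=1, q_{-1}=0):
  i=0: a_0=30, p_0 = 30*1 + 0 = 30, q_0 = 30*0 + 1 = 1.
  i=1: a_1=2, p_1 = 2*30 + 1 = 61, q_1 = 2*1 + 0 = 2.
  i=2: a_2=1, p_2 = 1*61 + 30 = 91, q_2 = 1*2 + 1 = 3.
  i=3: a_3=1, p_3 = 1*91 + 61 = 152, q_3 = 1*3 + 2 = 5.
  i=4: a_4=14, p_4 = 14*152 + 91 = 2219, q_4 = 14*5 + 3 = 73.
  i=5: a_5=1, p_5 = 1*2219 + 152 = 2371, q_5 = 1*73 + 5 = 78.
  i=6: a_6=1, p_6 = 1*2371 + 2219 = 4590, q_6 = 1*78 + 73 = 151.
  i=7: a_7=2, p_7 = 2*4590 + 2371 = 11551, q_7 = 2*151 + 78 = 380.
Check: 11551^2 - 924*380^2 = 133425601 - 133425600 = 1, so (x, y) = (11551, 380) solves the equation, and by the theorem it is the least positive solution.

(x, y) = (11551, 380)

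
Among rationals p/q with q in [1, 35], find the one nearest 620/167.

26/7

Expand x = 620/167 as a continued fraction with the Euclidean algorithm:
  620 = 3*167 + 119, so a_0 = 3.
  167 = 1*119 + 48, so a_1 = 1.
  119 = 2*48 + 23, so a_2 = 2.
  48 = 2*23 + 2, so a_3 = 2.
  23 = 11*2 + 1, so a_4 = 11.
  2 = 2*1 + 0, so a_5 = 2.
so x = [3; 1, 2, 2, 11, 2].
Convergents (p_i = a_i*p_{i-1} + p_{i-2}, q_i = a_i*q_{i-1} + q_{i-2} with p_{-2}=0, p_{-1}=1, q_{-2}=1, q_{-1}=0), until the denominator exceeds 35:
  i=0: a_0=3, p_0 = 3*1 + 0 = 3, q_0 = 3*0 + 1 = 1.
  i=1: a_1=1, p_1 = 1*3 + 1 = 4, q_1 = 1*1 + 0 = 1.
  i=2: a_2=2, p_2 = 2*4 + 3 = 11, q_2 = 2*1 + 1 = 3.
  i=3: a_3=2, p_3 = 2*11 + 4 = 26, q_3 = 2*3 + 1 = 7.
  i=4: a_4=11, p_4 = 11*26 + 11 = 297, q_4 = 11*7 + 3 = 80.
q_4 = 80 > 35, so the last convergent with denominator <= 35 is p_3/q_3 = 26/7.
The closest fraction with denominator <= 35 is either p_3/q_3 or the intermediate fraction (k*p_3 + p_2)/(k*q_3 + q_2) with the largest k >= 1 whose denominator stays <= 35; these approach x as k grows, and every other convergent or intermediate fraction in range is farther away.
Largest k: floor((35 - q_2)/q_3) = floor((35 - 3)/7) = 4.
That gives (4*26 + 11)/(4*7 + 3) = 115/31.
Compare the errors: |x - 26/7| = |620*7 - 26*167|/(167*7) = 2/1169, and |x - 115/31| = |620*31 - 115*167|/(167*31) = 15/5177.
Cross-multiplying, 2*5177 = 10354 < 17535 = 15*1169, so 2/1169 is smaller: the convergent 26/7 is closer to x than 115/31.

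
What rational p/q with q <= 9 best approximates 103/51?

2/1

Expand x = 103/51 as a continued fraction with the Euclidean algorithm:
  103 = 2*51 + 1, so a_0 = 2.
  51 = 51*1 + 0, so a_1 = 51.
so x = [2; 51].
Convergents (p_i = a_i*p_{i-1} + p_{i-2}, q_i = a_i*q_{i-1} + q_{i-2} with p_{-2}=0, p_{-1}=1, q_{-2}=1, q_{-1}=0), until the denominator exceeds 9:
  i=0: a_0=2, p_0 = 2*1 + 0 = 2, q_0 = 2*0 + 1 = 1.
  i=1: a_1=51, p_1 = 51*2 + 1 = 103, q_1 = 51*1 + 0 = 51.
q_1 = 51 > 9, so the last convergent with denominator <= 9 is p_0/q_0 = 2/1.
The closest fraction with denominator <= 9 is either p_0/q_0 or the intermediate fraction (k*p_0 + p_{-1})/(k*q_0 + q_{-1}) with the largest k >= 1 whose denominator stays <= 9; these approach x as k grows, and every other convergent or intermediate fraction in range is farther away.
Largest k: floor((9 - q_{-1})/q_0) = floor((9 - 0)/1) = 9 (using the seeds p_{-1} = 1, q_{-1} = 0).
That gives (9*2 + 1)/(9*1 + 0) = 19/9.
Compare the errors: |x - 2/1| = |103*1 - 2*51|/(51*1) = 1/51, and |x - 19/9| = |103*9 - 19*51|/(51*9) = 42/459.
Cross-multiplying, 1*459 = 459 < 2142 = 42*51, so 1/51 is smaller: the convergent 2/1 is closer to x than 19/9.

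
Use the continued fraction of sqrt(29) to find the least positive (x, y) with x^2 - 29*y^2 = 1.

(x, y) = (9801, 1820)

First expand sqrt(29) as a continued fraction. With x_i = (sqrt(29) + m_i)/d_i and (m_0, d_0) = (0, 1): a_0 = floor(sqrt(29)) = 5, since 5^2 = 25 <= 29 < 36 = 6^2.
Iterate m_{i+1} = d_i*a_i - m_i, d_{i+1} = (29 - m_{i+1}^2)/d_i, a_{i+1} = floor((a_0 + m_{i+1})/d_{i+1}):
  m_1 = 1*5 - 0 = 5, d_1 = (29 - 5^2)/1 = 4/1 = 4, a_1 = floor((5 + 5)/4) = 2.
  m_2 = 4*2 - 5 = 3, d_2 = (29 - 3^2)/4 = 20/4 = 5, a_2 = floor((5 + 3)/5) = 1.
  m_3 = 5*1 - 3 = 2, d_3 = (29 - 2^2)/5 = 25/5 = 5, a_3 = floor((5 + 2)/5) = 1.
  m_4 = 5*1 - 2 = 3, d_4 = (29 - 3^2)/5 = 20/5 = 4, a_4 = floor((5 + 3)/4) = 2.
  m_5 = 4*2 - 3 = 5, d_5 = (29 - 5^2)/4 = 4/4 = 1, a_5 = floor((5 + 5)/1) = 10.
  m_6 = 1*10 - 5 = 5, d_6 = (29 - 5^2)/1 = 4/1 = 4: (m_6, d_6) = (m_1, d_1) = (5, 4), so from here the quotients repeat a_1, ..., a_5; the period length is 5.
So sqrt(29) = [5; (2, 1, 1, 2, 10)] with period length k = 5.
k is odd, so (p_{k-1}, q_{k-1}) only solves x^2 - 29y^2 = -1 and the fundamental solution of x^2 - 29y^2 = 1 is (p_{2k-1}, q_{2k-1}) = (p_9, q_9); compute convergents through index 9, running through the period twice.
Convergents (p_i = a_i*p_{i-1} + p_{i-2}, q_i = a_i*q_{i-1} + q_{i-2} with p_{-2}=0, p_{-1}=1, q_{-2}=1, q_{-1}=0):
  i=0: a_0=5, p_0 = 5*1 + 0 = 5, q_0 = 5*0 + 1 = 1.
  i=1: a_1=2, p_1 = 2*5 + 1 = 11, q_1 = 2*1 + 0 = 2.
  i=2: a_2=1, p_2 = 1*11 + 5 = 16, q_2 = 1*2 + 1 = 3.
  i=3: a_3=1, p_3 = 1*16 + 11 = 27, q_3 = 1*3 + 2 = 5.
  i=4: a_4=2, p_4 = 2*27 + 16 = 70, q_4 = 2*5 + 3 = 13.
  i=5: a_5=10, p_5 = 10*70 + 27 = 727, q_5 = 10*13 + 5 = 135.
  i=6: a_6=2, p_6 = 2*727 + 70 = 1524, q_6 = 2*135 + 13 = 283.
  i=7: a_7=1, p_7 = 1*1524 + 727 = 2251, q_7 = 1*283 + 135 = 418.
  i=8: a_8=1, p_8 = 1*2251 + 1524 = 3775, q_8 = 1*418 + 283 = 701.
  i=9: a_9=2, p_9 = 2*3775 + 2251 = 9801, q_9 = 2*701 + 418 = 1820.
Indeed p_4^2 - 29*q_4^2 = 4900 - 4901 = -1, not +1.
Check: 9801^2 - 29*1820^2 = 96059601 - 96059600 = 1, so (x, y) = (9801, 1820) solves the equation, and by the theorem it is the least positive solution.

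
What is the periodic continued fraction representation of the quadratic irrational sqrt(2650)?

Write x_i = (sqrt(2650) + m_i)/d_i with (m_0, d_0) = (0, 1). a_0 = floor(sqrt(2650)) = 51, since 51^2 = 2601 <= 2650 < 2704 = 52^2.
Iterate m_{i+1} = d_i*a_i - m_i, d_{i+1} = (2650 - m_{i+1}^2)/d_i, a_{i+1} = floor((a_0 + m_{i+1})/d_{i+1}):
  m_1 = 1*51 - 0 = 51, d_1 = (2650 - 51^2)/1 = 49/1 = 49, a_1 = floor((51 + 51)/49) = 2.
  m_2 = 49*2 - 51 = 47, d_2 = (2650 - 47^2)/49 = 441/49 = 9, a_2 = floor((51 + 47)/9) = 10.
  m_3 = 9*10 - 47 = 43, d_3 = (2650 - 43^2)/9 = 801/9 = 89, a_3 = floor((51 + 43)/89) = 1.
  m_4 = 89*1 - 43 = 46, d_4 = (2650 - 46^2)/89 = 534/89 = 6, a_4 = floor((51 + 46)/6) = 16.
  m_5 = 6*16 - 46 = 50, d_5 = (2650 - 50^2)/6 = 150/6 = 25, a_5 = floor((51 + 50)/25) = 4.
  m_6 = 25*4 - 50 = 50, d_6 = (2650 - 50^2)/25 = 150/25 = 6, a_6 = floor((51 + 50)/6) = 16.
  m_7 = 6*16 - 50 = 46, d_7 = (2650 - 46^2)/6 = 534/6 = 89, a_7 = floor((51 + 46)/89) = 1.
  m_8 = 89*1 - 46 = 43, d_8 = (2650 - 43^2)/89 = 801/89 = 9, a_8 = floor((51 + 43)/9) = 10.
  m_9 = 9*10 - 43 = 47, d_9 = (2650 - 47^2)/9 = 441/9 = 49, a_9 = floor((51 + 47)/49) = 2.
  m_10 = 49*2 - 47 = 51, d_10 = (2650 - 51^2)/49 = 49/49 = 1, a_10 = floor((51 + 51)/1) = 102.
  m_11 = 1*102 - 51 = 51, d_11 = (2650 - 51^2)/1 = 49/1 = 49: (m_11, d_11) = (m_1, d_1) = (51, 49), so from here the quotients repeat a_1, ..., a_10; the period length is 10.
Hence the expansion of sqrt(2650) is a_0 = 51 followed by the repeating block 2, 10, 1, 16, 4, 16, 1, 10, 2, 102 (period 10).

[51; (2, 10, 1, 16, 4, 16, 1, 10, 2, 102)]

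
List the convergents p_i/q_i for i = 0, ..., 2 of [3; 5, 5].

Using the convergent recurrence p_i = a_i*p_{i-1} + p_{i-2}, q_i = a_i*q_{i-1} + q_{i-2} with p_{-2}=0, p_{-1}=1, q_{-2}=1, q_{-1}=0:
  i=0: a_0=3, p_0 = 3*1 + 0 = 3, q_0 = 3*0 + 1 = 1.
  i=1: a_1=5, p_1 = 5*3 + 1 = 16, q_1 = 5*1 + 0 = 5.
  i=2: a_2=5, p_2 = 5*16 + 3 = 83, q_2 = 5*5 + 1 = 26.

3/1, 16/5, 83/26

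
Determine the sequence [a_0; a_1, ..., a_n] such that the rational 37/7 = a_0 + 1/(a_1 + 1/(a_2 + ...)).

[5; 3, 2]

Run the Euclidean algorithm on 37 and 7; the successive quotients are the partial quotients a_0, a_1, ... (each step inverts the fractional part left over by the previous one):
  37 = 5*7 + 2, so a_0 = 5.
  7 = 3*2 + 1, so a_1 = 3.
  2 = 2*1 + 0, so a_2 = 2.
The remainder reaches 0 after 3 divisions, so the expansion has 3 partial quotients, read off in order.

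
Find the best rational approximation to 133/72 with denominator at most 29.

24/13

Expand x = 133/72 as a continued fraction with the Euclidean algorithm:
  133 = 1*72 + 61, so a_0 = 1.
  72 = 1*61 + 11, so a_1 = 1.
  61 = 5*11 + 6, so a_2 = 5.
  11 = 1*6 + 5, so a_3 = 1.
  6 = 1*5 + 1, so a_4 = 1.
  5 = 5*1 + 0, so a_5 = 5.
so x = [1; 1, 5, 1, 1, 5].
Convergents (p_i = a_i*p_{i-1} + p_{i-2}, q_i = a_i*q_{i-1} + q_{i-2} with p_{-2}=0, p_{-1}=1, q_{-2}=1, q_{-1}=0), until the denominator exceeds 29:
  i=0: a_0=1, p_0 = 1*1 + 0 = 1, q_0 = 1*0 + 1 = 1.
  i=1: a_1=1, p_1 = 1*1 + 1 = 2, q_1 = 1*1 + 0 = 1.
  i=2: a_2=5, p_2 = 5*2 + 1 = 11, q_2 = 5*1 + 1 = 6.
  i=3: a_3=1, p_3 = 1*11 + 2 = 13, q_3 = 1*6 + 1 = 7.
  i=4: a_4=1, p_4 = 1*13 + 11 = 24, q_4 = 1*7 + 6 = 13.
  i=5: a_5=5, p_5 = 5*24 + 13 = 133, q_5 = 5*13 + 7 = 72.
q_5 = 72 > 29, so the last convergent with denominator <= 29 is p_4/q_4 = 24/13.
The closest fraction with denominator <= 29 is either p_4/q_4 or the intermediate fraction (k*p_4 + p_3)/(k*q_4 + q_3) with the largest k >= 1 whose denominator stays <= 29; these approach x as k grows, and every other convergent or intermediate fraction in range is farther away.
Largest k: floor((29 - q_3)/q_4) = floor((29 - 7)/13) = 1.
That gives (1*24 + 13)/(1*13 + 7) = 37/20.
Compare the errors: |x - 24/13| = |133*13 - 24*72|/(72*13) = 1/936, and |x - 37/20| = |133*20 - 37*72|/(72*20) = 4/1440.
Cross-multiplying, 1*1440 = 1440 < 3744 = 4*936, so 1/936 is smaller: the convergent 24/13 is closer to x than 37/20.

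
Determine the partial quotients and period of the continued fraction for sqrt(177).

Write x_i = (sqrt(177) + m_i)/d_i with (m_0, d_0) = (0, 1). a_0 = floor(sqrt(177)) = 13, since 13^2 = 169 <= 177 < 196 = 14^2.
Iterate m_{i+1} = d_i*a_i - m_i, d_{i+1} = (177 - m_{i+1}^2)/d_i, a_{i+1} = floor((a_0 + m_{i+1})/d_{i+1}):
  m_1 = 1*13 - 0 = 13, d_1 = (177 - 13^2)/1 = 8/1 = 8, a_1 = floor((13 + 13)/8) = 3.
  m_2 = 8*3 - 13 = 11, d_2 = (177 - 11^2)/8 = 56/8 = 7, a_2 = floor((13 + 11)/7) = 3.
  m_3 = 7*3 - 11 = 10, d_3 = (177 - 10^2)/7 = 77/7 = 11, a_3 = floor((13 + 10)/11) = 2.
  m_4 = 11*2 - 10 = 12, d_4 = (177 - 12^2)/11 = 33/11 = 3, a_4 = floor((13 + 12)/3) = 8.
  m_5 = 3*8 - 12 = 12, d_5 = (177 - 12^2)/3 = 33/3 = 11, a_5 = floor((13 + 12)/11) = 2.
  m_6 = 11*2 - 12 = 10, d_6 = (177 - 10^2)/11 = 77/11 = 7, a_6 = floor((13 + 10)/7) = 3.
  m_7 = 7*3 - 10 = 11, d_7 = (177 - 11^2)/7 = 56/7 = 8, a_7 = floor((13 + 11)/8) = 3.
  m_8 = 8*3 - 11 = 13, d_8 = (177 - 13^2)/8 = 8/8 = 1, a_8 = floor((13 + 13)/1) = 26.
  m_9 = 1*26 - 13 = 13, d_9 = (177 - 13^2)/1 = 8/1 = 8: (m_9, d_9) = (m_1, d_1) = (13, 8), so from here the quotients repeat a_1, ..., a_8; the period length is 8.
Hence the expansion of sqrt(177) is a_0 = 13 followed by the repeating block 3, 3, 2, 8, 2, 3, 3, 26 (period 8).

[13; (3, 3, 2, 8, 2, 3, 3, 26)]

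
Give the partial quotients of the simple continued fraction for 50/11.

Run the Euclidean algorithm on 50 and 11; the successive quotients are the partial quotients a_0, a_1, ... (each step inverts the fractional part left over by the previous one):
  50 = 4*11 + 6, so a_0 = 4.
  11 = 1*6 + 5, so a_1 = 1.
  6 = 1*5 + 1, so a_2 = 1.
  5 = 5*1 + 0, so a_3 = 5.
The remainder reaches 0 after 4 divisions, so the expansion has 4 partial quotients, read off in order.

[4; 1, 1, 5]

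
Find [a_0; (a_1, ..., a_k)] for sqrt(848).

[29; (8, 3, 3, 3, 8, 58)]

Write x_i = (sqrt(848) + m_i)/d_i with (m_0, d_0) = (0, 1). a_0 = floor(sqrt(848)) = 29, since 29^2 = 841 <= 848 < 900 = 30^2.
Iterate m_{i+1} = d_i*a_i - m_i, d_{i+1} = (848 - m_{i+1}^2)/d_i, a_{i+1} = floor((a_0 + m_{i+1})/d_{i+1}):
  m_1 = 1*29 - 0 = 29, d_1 = (848 - 29^2)/1 = 7/1 = 7, a_1 = floor((29 + 29)/7) = 8.
  m_2 = 7*8 - 29 = 27, d_2 = (848 - 27^2)/7 = 119/7 = 17, a_2 = floor((29 + 27)/17) = 3.
  m_3 = 17*3 - 27 = 24, d_3 = (848 - 24^2)/17 = 272/17 = 16, a_3 = floor((29 + 24)/16) = 3.
  m_4 = 16*3 - 24 = 24, d_4 = (848 - 24^2)/16 = 272/16 = 17, a_4 = floor((29 + 24)/17) = 3.
  m_5 = 17*3 - 24 = 27, d_5 = (848 - 27^2)/17 = 119/17 = 7, a_5 = floor((29 + 27)/7) = 8.
  m_6 = 7*8 - 27 = 29, d_6 = (848 - 29^2)/7 = 7/7 = 1, a_6 = floor((29 + 29)/1) = 58.
  m_7 = 1*58 - 29 = 29, d_7 = (848 - 29^2)/1 = 7/1 = 7: (m_7, d_7) = (m_1, d_1) = (29, 7), so from here the quotients repeat a_1, ..., a_6; the period length is 6.
Hence the expansion of sqrt(848) is a_0 = 29 followed by the repeating block 8, 3, 3, 3, 8, 58 (period 6).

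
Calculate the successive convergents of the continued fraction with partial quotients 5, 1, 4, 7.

Using the convergent recurrence p_i = a_i*p_{i-1} + p_{i-2}, q_i = a_i*q_{i-1} + q_{i-2} with p_{-2}=0, p_{-1}=1, q_{-2}=1, q_{-1}=0:
  i=0: a_0=5, p_0 = 5*1 + 0 = 5, q_0 = 5*0 + 1 = 1.
  i=1: a_1=1, p_1 = 1*5 + 1 = 6, q_1 = 1*1 + 0 = 1.
  i=2: a_2=4, p_2 = 4*6 + 5 = 29, q_2 = 4*1 + 1 = 5.
  i=3: a_3=7, p_3 = 7*29 + 6 = 209, q_3 = 7*5 + 1 = 36.

5/1, 6/1, 29/5, 209/36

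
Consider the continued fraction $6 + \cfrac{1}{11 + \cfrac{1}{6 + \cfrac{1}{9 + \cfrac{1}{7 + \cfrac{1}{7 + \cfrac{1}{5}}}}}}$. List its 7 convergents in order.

Using the convergent recurrence p_i = a_i*p_{i-1} + p_{i-2}, q_i = a_i*q_{i-1} + q_{i-2} with p_{-2}=0, p_{-1}=1, q_{-2}=1, q_{-1}=0:
  i=0: a_0=6, p_0 = 6*1 + 0 = 6, q_0 = 6*0 + 1 = 1.
  i=1: a_1=11, p_1 = 11*6 + 1 = 67, q_1 = 11*1 + 0 = 11.
  i=2: a_2=6, p_2 = 6*67 + 6 = 408, q_2 = 6*11 + 1 = 67.
  i=3: a_3=9, p_3 = 9*408 + 67 = 3739, q_3 = 9*67 + 11 = 614.
  i=4: a_4=7, p_4 = 7*3739 + 408 = 26581, q_4 = 7*614 + 67 = 4365.
  i=5: a_5=7, p_5 = 7*26581 + 3739 = 189806, q_5 = 7*4365 + 614 = 31169.
  i=6: a_6=5, p_6 = 5*189806 + 26581 = 975611, q_6 = 5*31169 + 4365 = 160210.

6/1, 67/11, 408/67, 3739/614, 26581/4365, 189806/31169, 975611/160210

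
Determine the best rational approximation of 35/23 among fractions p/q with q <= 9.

Expand x = 35/23 as a continued fraction with the Euclidean algorithm:
  35 = 1*23 + 12, so a_0 = 1.
  23 = 1*12 + 11, so a_1 = 1.
  12 = 1*11 + 1, so a_2 = 1.
  11 = 11*1 + 0, so a_3 = 11.
so x = [1; 1, 1, 11].
Convergents (p_i = a_i*p_{i-1} + p_{i-2}, q_i = a_i*q_{i-1} + q_{i-2} with p_{-2}=0, p_{-1}=1, q_{-2}=1, q_{-1}=0), until the denominator exceeds 9:
  i=0: a_0=1, p_0 = 1*1 + 0 = 1, q_0 = 1*0 + 1 = 1.
  i=1: a_1=1, p_1 = 1*1 + 1 = 2, q_1 = 1*1 + 0 = 1.
  i=2: a_2=1, p_2 = 1*2 + 1 = 3, q_2 = 1*1 + 1 = 2.
  i=3: a_3=11, p_3 = 11*3 + 2 = 35, q_3 = 11*2 + 1 = 23.
q_3 = 23 > 9, so the last convergent with denominator <= 9 is p_2/q_2 = 3/2.
The closest fraction with denominator <= 9 is either p_2/q_2 or the intermediate fraction (k*p_2 + p_1)/(k*q_2 + q_1) with the largest k >= 1 whose denominator stays <= 9; these approach x as k grows, and every other convergent or intermediate fraction in range is farther away.
Largest k: floor((9 - q_1)/q_2) = floor((9 - 1)/2) = 4.
That gives (4*3 + 2)/(4*2 + 1) = 14/9.
Compare the errors: |x - 3/2| = |35*2 - 3*23|/(23*2) = 1/46, and |x - 14/9| = |35*9 - 14*23|/(23*9) = 7/207.
Cross-multiplying, 1*207 = 207 < 322 = 7*46, so 1/46 is smaller: the convergent 3/2 is closer to x than 14/9.

3/2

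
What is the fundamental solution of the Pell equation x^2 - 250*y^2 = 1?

(x, y) = (39480499, 2496966)

First expand sqrt(250) as a continued fraction. With x_i = (sqrt(250) + m_i)/d_i and (m_0, d_0) = (0, 1): a_0 = floor(sqrt(250)) = 15, since 15^2 = 225 <= 250 < 256 = 16^2.
Iterate m_{i+1} = d_i*a_i - m_i, d_{i+1} = (250 - m_{i+1}^2)/d_i, a_{i+1} = floor((a_0 + m_{i+1})/d_{i+1}):
  m_1 = 1*15 - 0 = 15, d_1 = (250 - 15^2)/1 = 25/1 = 25, a_1 = floor((15 + 15)/25) = 1.
  m_2 = 25*1 - 15 = 10, d_2 = (250 - 10^2)/25 = 150/25 = 6, a_2 = floor((15 + 10)/6) = 4.
  m_3 = 6*4 - 10 = 14, d_3 = (250 - 14^2)/6 = 54/6 = 9, a_3 = floor((15 + 14)/9) = 3.
  m_4 = 9*3 - 14 = 13, d_4 = (250 - 13^2)/9 = 81/9 = 9, a_4 = floor((15 + 13)/9) = 3.
  m_5 = 9*3 - 13 = 14, d_5 = (250 - 14^2)/9 = 54/9 = 6, a_5 = floor((15 + 14)/6) = 4.
  m_6 = 6*4 - 14 = 10, d_6 = (250 - 10^2)/6 = 150/6 = 25, a_6 = floor((15 + 10)/25) = 1.
  m_7 = 25*1 - 10 = 15, d_7 = (250 - 15^2)/25 = 25/25 = 1, a_7 = floor((15 + 15)/1) = 30.
  m_8 = 1*30 - 15 = 15, d_8 = (250 - 15^2)/1 = 25/1 = 25: (m_8, d_8) = (m_1, d_1) = (15, 25), so from here the quotients repeat a_1, ..., a_7; the period length is 7.
So sqrt(250) = [15; (1, 4, 3, 3, 4, 1, 30)] with period length k = 7.
k is odd, so (p_{k-1}, q_{k-1}) only solves x^2 - 250y^2 = -1 and the fundamental solution of x^2 - 250y^2 = 1 is (p_{2k-1}, q_{2k-1}) = (p_13, q_13); compute convergents through index 13, running through the period twice.
Convergents (p_i = a_i*p_{i-1} + p_{i-2}, q_i = a_i*q_{i-1} + q_{i-2} with p_{-2}=0, p_{-1}=1, q_{-2}=1, q_{-1}=0):
  i=0: a_0=15, p_0 = 15*1 + 0 = 15, q_0 = 15*0 + 1 = 1.
  i=1: a_1=1, p_1 = 1*15 + 1 = 16, q_1 = 1*1 + 0 = 1.
  i=2: a_2=4, p_2 = 4*16 + 15 = 79, q_2 = 4*1 + 1 = 5.
  i=3: a_3=3, p_3 = 3*79 + 16 = 253, q_3 = 3*5 + 1 = 16.
  i=4: a_4=3, p_4 = 3*253 + 79 = 838, q_4 = 3*16 + 5 = 53.
  i=5: a_5=4, p_5 = 4*838 + 253 = 3605, q_5 = 4*53 + 16 = 228.
  i=6: a_6=1, p_6 = 1*3605 + 838 = 4443, q_6 = 1*228 + 53 = 281.
  i=7: a_7=30, p_7 = 30*4443 + 3605 = 136895, q_7 = 30*281 + 228 = 8658.
  i=8: a_8=1, p_8 = 1*136895 + 4443 = 141338, q_8 = 1*8658 + 281 = 8939.
  i=9: a_9=4, p_9 = 4*141338 + 136895 = 702247, q_9 = 4*8939 + 8658 = 44414.
  i=10: a_10=3, p_10 = 3*702247 + 141338 = 2248079, q_10 = 3*44414 + 8939 = 142181.
  i=11: a_11=3, p_11 = 3*2248079 + 702247 = 7446484, q_11 = 3*142181 + 44414 = 470957.
  i=12: a_12=4, p_12 = 4*7446484 + 2248079 = 32034015, q_12 = 4*470957 + 142181 = 2026009.
  i=13: a_13=1, p_13 = 1*32034015 + 7446484 = 39480499, q_13 = 1*2026009 + 470957 = 2496966.
Indeed p_6^2 - 250*q_6^2 = 19740249 - 19740250 = -1, not +1.
Check: 39480499^2 - 250*2496966^2 = 1558709801289001 - 1558709801289000 = 1, so (x, y) = (39480499, 2496966) solves the equation, and by the theorem it is the least positive solution.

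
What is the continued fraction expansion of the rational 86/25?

Run the Euclidean algorithm on 86 and 25; the successive quotients are the partial quotients a_0, a_1, ... (each step inverts the fractional part left over by the previous one):
  86 = 3*25 + 11, so a_0 = 3.
  25 = 2*11 + 3, so a_1 = 2.
  11 = 3*3 + 2, so a_2 = 3.
  3 = 1*2 + 1, so a_3 = 1.
  2 = 2*1 + 0, so a_4 = 2.
The remainder reaches 0 after 5 divisions, so the expansion has 5 partial quotients, read off in order.

[3; 2, 3, 1, 2]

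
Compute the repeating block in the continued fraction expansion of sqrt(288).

Write x_i = (sqrt(288) + m_i)/d_i with (m_0, d_0) = (0, 1). a_0 = floor(sqrt(288)) = 16, since 16^2 = 256 <= 288 < 289 = 17^2.
Iterate m_{i+1} = d_i*a_i - m_i, d_{i+1} = (288 - m_{i+1}^2)/d_i, a_{i+1} = floor((a_0 + m_{i+1})/d_{i+1}):
  m_1 = 1*16 - 0 = 16, d_1 = (288 - 16^2)/1 = 32/1 = 32, a_1 = floor((16 + 16)/32) = 1.
  m_2 = 32*1 - 16 = 16, d_2 = (288 - 16^2)/32 = 32/32 = 1, a_2 = floor((16 + 16)/1) = 32.
  m_3 = 1*32 - 16 = 16, d_3 = (288 - 16^2)/1 = 32/1 = 32: (m_3, d_3) = (m_1, d_1) = (16, 32), so from here the quotients repeat a_1, a_2; the period length is 2.
Hence the expansion of sqrt(288) is a_0 = 16 followed by the repeating block 1, 32 (period 2).

[16; (1, 32)]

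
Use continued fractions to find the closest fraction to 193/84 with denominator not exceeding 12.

23/10

Expand x = 193/84 as a continued fraction with the Euclidean algorithm:
  193 = 2*84 + 25, so a_0 = 2.
  84 = 3*25 + 9, so a_1 = 3.
  25 = 2*9 + 7, so a_2 = 2.
  9 = 1*7 + 2, so a_3 = 1.
  7 = 3*2 + 1, so a_4 = 3.
  2 = 2*1 + 0, so a_5 = 2.
so x = [2; 3, 2, 1, 3, 2].
Convergents (p_i = a_i*p_{i-1} + p_{i-2}, q_i = a_i*q_{i-1} + q_{i-2} with p_{-2}=0, p_{-1}=1, q_{-2}=1, q_{-1}=0), until the denominator exceeds 12:
  i=0: a_0=2, p_0 = 2*1 + 0 = 2, q_0 = 2*0 + 1 = 1.
  i=1: a_1=3, p_1 = 3*2 + 1 = 7, q_1 = 3*1 + 0 = 3.
  i=2: a_2=2, p_2 = 2*7 + 2 = 16, q_2 = 2*3 + 1 = 7.
  i=3: a_3=1, p_3 = 1*16 + 7 = 23, q_3 = 1*7 + 3 = 10.
  i=4: a_4=3, p_4 = 3*23 + 16 = 85, q_4 = 3*10 + 7 = 37.
q_4 = 37 > 12, so the last convergent with denominator <= 12 is p_3/q_3 = 23/10.
The closest fraction with denominator <= 12 is either p_3/q_3 or the intermediate fraction (k*p_3 + p_2)/(k*q_3 + q_2) with the largest k >= 1 whose denominator stays <= 12; these approach x as k grows, and every other convergent or intermediate fraction in range is farther away.
Largest k: floor((12 - q_2)/q_3) = floor((12 - 7)/10) = 0.
Since k = 0, no intermediate fraction beyond p_3/q_3 has denominator <= 12, so the convergent 23/10 is the closest (its error is |193*10 - 23*84|/(84*10) = 2/840).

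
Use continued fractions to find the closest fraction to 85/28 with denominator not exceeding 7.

Expand x = 85/28 as a continued fraction with the Euclidean algorithm:
  85 = 3*28 + 1, so a_0 = 3.
  28 = 28*1 + 0, so a_1 = 28.
so x = [3; 28].
Convergents (p_i = a_i*p_{i-1} + p_{i-2}, q_i = a_i*q_{i-1} + q_{i-2} with p_{-2}=0, p_{-1}=1, q_{-2}=1, q_{-1}=0), until the denominator exceeds 7:
  i=0: a_0=3, p_0 = 3*1 + 0 = 3, q_0 = 3*0 + 1 = 1.
  i=1: a_1=28, p_1 = 28*3 + 1 = 85, q_1 = 28*1 + 0 = 28.
q_1 = 28 > 7, so the last convergent with denominator <= 7 is p_0/q_0 = 3/1.
The closest fraction with denominator <= 7 is either p_0/q_0 or the intermediate fraction (k*p_0 + p_{-1})/(k*q_0 + q_{-1}) with the largest k >= 1 whose denominator stays <= 7; these approach x as k grows, and every other convergent or intermediate fraction in range is farther away.
Largest k: floor((7 - q_{-1})/q_0) = floor((7 - 0)/1) = 7 (using the seeds p_{-1} = 1, q_{-1} = 0).
That gives (7*3 + 1)/(7*1 + 0) = 22/7.
Compare the errors: |x - 3/1| = |85*1 - 3*28|/(28*1) = 1/28, and |x - 22/7| = |85*7 - 22*28|/(28*7) = 21/196.
Cross-multiplying, 1*196 = 196 < 588 = 21*28, so 1/28 is smaller: the convergent 3/1 is closer to x than 22/7.

3/1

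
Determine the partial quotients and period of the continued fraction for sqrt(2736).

[52; (3, 3, 1, 5, 1, 3, 3, 104)]

Write x_i = (sqrt(2736) + m_i)/d_i with (m_0, d_0) = (0, 1). a_0 = floor(sqrt(2736)) = 52, since 52^2 = 2704 <= 2736 < 2809 = 53^2.
Iterate m_{i+1} = d_i*a_i - m_i, d_{i+1} = (2736 - m_{i+1}^2)/d_i, a_{i+1} = floor((a_0 + m_{i+1})/d_{i+1}):
  m_1 = 1*52 - 0 = 52, d_1 = (2736 - 52^2)/1 = 32/1 = 32, a_1 = floor((52 + 52)/32) = 3.
  m_2 = 32*3 - 52 = 44, d_2 = (2736 - 44^2)/32 = 800/32 = 25, a_2 = floor((52 + 44)/25) = 3.
  m_3 = 25*3 - 44 = 31, d_3 = (2736 - 31^2)/25 = 1775/25 = 71, a_3 = floor((52 + 31)/71) = 1.
  m_4 = 71*1 - 31 = 40, d_4 = (2736 - 40^2)/71 = 1136/71 = 16, a_4 = floor((52 + 40)/16) = 5.
  m_5 = 16*5 - 40 = 40, d_5 = (2736 - 40^2)/16 = 1136/16 = 71, a_5 = floor((52 + 40)/71) = 1.
  m_6 = 71*1 - 40 = 31, d_6 = (2736 - 31^2)/71 = 1775/71 = 25, a_6 = floor((52 + 31)/25) = 3.
  m_7 = 25*3 - 31 = 44, d_7 = (2736 - 44^2)/25 = 800/25 = 32, a_7 = floor((52 + 44)/32) = 3.
  m_8 = 32*3 - 44 = 52, d_8 = (2736 - 52^2)/32 = 32/32 = 1, a_8 = floor((52 + 52)/1) = 104.
  m_9 = 1*104 - 52 = 52, d_9 = (2736 - 52^2)/1 = 32/1 = 32: (m_9, d_9) = (m_1, d_1) = (52, 32), so from here the quotients repeat a_1, ..., a_8; the period length is 8.
Hence the expansion of sqrt(2736) is a_0 = 52 followed by the repeating block 3, 3, 1, 5, 1, 3, 3, 104 (period 8).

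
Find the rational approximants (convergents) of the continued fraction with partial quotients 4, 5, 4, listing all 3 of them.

4/1, 21/5, 88/21

Using the convergent recurrence p_i = a_i*p_{i-1} + p_{i-2}, q_i = a_i*q_{i-1} + q_{i-2} with p_{-2}=0, p_{-1}=1, q_{-2}=1, q_{-1}=0:
  i=0: a_0=4, p_0 = 4*1 + 0 = 4, q_0 = 4*0 + 1 = 1.
  i=1: a_1=5, p_1 = 5*4 + 1 = 21, q_1 = 5*1 + 0 = 5.
  i=2: a_2=4, p_2 = 4*21 + 4 = 88, q_2 = 4*5 + 1 = 21.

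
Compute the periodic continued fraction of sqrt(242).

[15; (1, 1, 3, 1, 14, 1, 3, 1, 1, 30)]

Write x_i = (sqrt(242) + m_i)/d_i with (m_0, d_0) = (0, 1). a_0 = floor(sqrt(242)) = 15, since 15^2 = 225 <= 242 < 256 = 16^2.
Iterate m_{i+1} = d_i*a_i - m_i, d_{i+1} = (242 - m_{i+1}^2)/d_i, a_{i+1} = floor((a_0 + m_{i+1})/d_{i+1}):
  m_1 = 1*15 - 0 = 15, d_1 = (242 - 15^2)/1 = 17/1 = 17, a_1 = floor((15 + 15)/17) = 1.
  m_2 = 17*1 - 15 = 2, d_2 = (242 - 2^2)/17 = 238/17 = 14, a_2 = floor((15 + 2)/14) = 1.
  m_3 = 14*1 - 2 = 12, d_3 = (242 - 12^2)/14 = 98/14 = 7, a_3 = floor((15 + 12)/7) = 3.
  m_4 = 7*3 - 12 = 9, d_4 = (242 - 9^2)/7 = 161/7 = 23, a_4 = floor((15 + 9)/23) = 1.
  m_5 = 23*1 - 9 = 14, d_5 = (242 - 14^2)/23 = 46/23 = 2, a_5 = floor((15 + 14)/2) = 14.
  m_6 = 2*14 - 14 = 14, d_6 = (242 - 14^2)/2 = 46/2 = 23, a_6 = floor((15 + 14)/23) = 1.
  m_7 = 23*1 - 14 = 9, d_7 = (242 - 9^2)/23 = 161/23 = 7, a_7 = floor((15 + 9)/7) = 3.
  m_8 = 7*3 - 9 = 12, d_8 = (242 - 12^2)/7 = 98/7 = 14, a_8 = floor((15 + 12)/14) = 1.
  m_9 = 14*1 - 12 = 2, d_9 = (242 - 2^2)/14 = 238/14 = 17, a_9 = floor((15 + 2)/17) = 1.
  m_10 = 17*1 - 2 = 15, d_10 = (242 - 15^2)/17 = 17/17 = 1, a_10 = floor((15 + 15)/1) = 30.
  m_11 = 1*30 - 15 = 15, d_11 = (242 - 15^2)/1 = 17/1 = 17: (m_11, d_11) = (m_1, d_1) = (15, 17), so from here the quotients repeat a_1, ..., a_10; the period length is 10.
Hence the expansion of sqrt(242) is a_0 = 15 followed by the repeating block 1, 1, 3, 1, 14, 1, 3, 1, 1, 30 (period 10).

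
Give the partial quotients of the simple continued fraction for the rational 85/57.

Run the Euclidean algorithm on 85 and 57; the successive quotients are the partial quotients a_0, a_1, ... (each step inverts the fractional part left over by the previous one):
  85 = 1*57 + 28, so a_0 = 1.
  57 = 2*28 + 1, so a_1 = 2.
  28 = 28*1 + 0, so a_2 = 28.
The remainder reaches 0 after 3 divisions, so the expansion has 3 partial quotients, read off in order.

[1; 2, 28]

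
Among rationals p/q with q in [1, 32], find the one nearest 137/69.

Expand x = 137/69 as a continued fraction with the Euclidean algorithm:
  137 = 1*69 + 68, so a_0 = 1.
  69 = 1*68 + 1, so a_1 = 1.
  68 = 68*1 + 0, so a_2 = 68.
so x = [1; 1, 68].
Convergents (p_i = a_i*p_{i-1} + p_{i-2}, q_i = a_i*q_{i-1} + q_{i-2} with p_{-2}=0, p_{-1}=1, q_{-2}=1, q_{-1}=0), until the denominator exceeds 32:
  i=0: a_0=1, p_0 = 1*1 + 0 = 1, q_0 = 1*0 + 1 = 1.
  i=1: a_1=1, p_1 = 1*1 + 1 = 2, q_1 = 1*1 + 0 = 1.
  i=2: a_2=68, p_2 = 68*2 + 1 = 137, q_2 = 68*1 + 1 = 69.
q_2 = 69 > 32, so the last convergent with denominator <= 32 is p_1/q_1 = 2/1.
The closest fraction with denominator <= 32 is either p_1/q_1 or the intermediate fraction (k*p_1 + p_0)/(k*q_1 + q_0) with the largest k >= 1 whose denominator stays <= 32; these approach x as k grows, and every other convergent or intermediate fraction in range is farther away.
Largest k: floor((32 - q_0)/q_1) = floor((32 - 1)/1) = 31.
That gives (31*2 + 1)/(31*1 + 1) = 63/32.
Compare the errors: |x - 2/1| = |137*1 - 2*69|/(69*1) = 1/69, and |x - 63/32| = |137*32 - 63*69|/(69*32) = 37/2208.
Cross-multiplying, 1*2208 = 2208 < 2553 = 37*69, so 1/69 is smaller: the convergent 2/1 is closer to x than 63/32.

2/1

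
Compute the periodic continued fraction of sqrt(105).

Write x_i = (sqrt(105) + m_i)/d_i with (m_0, d_0) = (0, 1). a_0 = floor(sqrt(105)) = 10, since 10^2 = 100 <= 105 < 121 = 11^2.
Iterate m_{i+1} = d_i*a_i - m_i, d_{i+1} = (105 - m_{i+1}^2)/d_i, a_{i+1} = floor((a_0 + m_{i+1})/d_{i+1}):
  m_1 = 1*10 - 0 = 10, d_1 = (105 - 10^2)/1 = 5/1 = 5, a_1 = floor((10 + 10)/5) = 4.
  m_2 = 5*4 - 10 = 10, d_2 = (105 - 10^2)/5 = 5/5 = 1, a_2 = floor((10 + 10)/1) = 20.
  m_3 = 1*20 - 10 = 10, d_3 = (105 - 10^2)/1 = 5/1 = 5: (m_3, d_3) = (m_1, d_1) = (10, 5), so from here the quotients repeat a_1, a_2; the period length is 2.
Hence the expansion of sqrt(105) is a_0 = 10 followed by the repeating block 4, 20 (period 2).

[10; (4, 20)]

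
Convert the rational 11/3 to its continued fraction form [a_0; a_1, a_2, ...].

[3; 1, 2]

Run the Euclidean algorithm on 11 and 3; the successive quotients are the partial quotients a_0, a_1, ... (each step inverts the fractional part left over by the previous one):
  11 = 3*3 + 2, so a_0 = 3.
  3 = 1*2 + 1, so a_1 = 1.
  2 = 2*1 + 0, so a_2 = 2.
The remainder reaches 0 after 3 divisions, so the expansion has 3 partial quotients, read off in order.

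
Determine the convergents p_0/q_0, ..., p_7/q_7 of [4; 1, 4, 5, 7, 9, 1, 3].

4/1, 5/1, 24/5, 125/26, 899/187, 8216/1709, 9115/1896, 35561/7397

Using the convergent recurrence p_i = a_i*p_{i-1} + p_{i-2}, q_i = a_i*q_{i-1} + q_{i-2} with p_{-2}=0, p_{-1}=1, q_{-2}=1, q_{-1}=0:
  i=0: a_0=4, p_0 = 4*1 + 0 = 4, q_0 = 4*0 + 1 = 1.
  i=1: a_1=1, p_1 = 1*4 + 1 = 5, q_1 = 1*1 + 0 = 1.
  i=2: a_2=4, p_2 = 4*5 + 4 = 24, q_2 = 4*1 + 1 = 5.
  i=3: a_3=5, p_3 = 5*24 + 5 = 125, q_3 = 5*5 + 1 = 26.
  i=4: a_4=7, p_4 = 7*125 + 24 = 899, q_4 = 7*26 + 5 = 187.
  i=5: a_5=9, p_5 = 9*899 + 125 = 8216, q_5 = 9*187 + 26 = 1709.
  i=6: a_6=1, p_6 = 1*8216 + 899 = 9115, q_6 = 1*1709 + 187 = 1896.
  i=7: a_7=3, p_7 = 3*9115 + 8216 = 35561, q_7 = 3*1896 + 1709 = 7397.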